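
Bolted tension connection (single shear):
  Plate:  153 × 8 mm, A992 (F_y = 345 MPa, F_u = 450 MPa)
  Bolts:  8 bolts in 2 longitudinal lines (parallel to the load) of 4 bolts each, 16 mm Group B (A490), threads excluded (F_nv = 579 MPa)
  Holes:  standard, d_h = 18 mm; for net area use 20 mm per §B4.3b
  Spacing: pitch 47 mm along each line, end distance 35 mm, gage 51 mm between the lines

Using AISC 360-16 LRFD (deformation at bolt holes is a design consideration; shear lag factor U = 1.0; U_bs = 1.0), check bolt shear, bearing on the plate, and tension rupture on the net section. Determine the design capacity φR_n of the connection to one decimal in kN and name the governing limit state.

Bolt shear: A_b = π(16)²/4 = 201.06 mm². φR_n = 0.75 × 579 × 201.06 × 8 × 1 = 698.5 kN.
Bearing (8 mm plate, F_u = 450 MPa): end bolts L_c = 35 − 18/2 = 26, R_n = min(1.2×26×8×450, 2.4×16×8×450) = 112.32 kN/bolt; interior L_c = 47 − 18 = 29, R_n = 125.28 kN/bolt. φR_n = 0.75 × (2×112.32 + 6×125.28) = 732.2 kN.
Tension rupture (net): A_n = (153 − 2×20)×8 = 904 mm² (U = 1.0, A_e = A_n). φR_n = 0.75 × 450 × 904 = 305.1 kN.
Governing: min(698.5, 732.2, 305.1) = 305.1 kN → net-section rupture.

305.1 kN (net-section rupture governs)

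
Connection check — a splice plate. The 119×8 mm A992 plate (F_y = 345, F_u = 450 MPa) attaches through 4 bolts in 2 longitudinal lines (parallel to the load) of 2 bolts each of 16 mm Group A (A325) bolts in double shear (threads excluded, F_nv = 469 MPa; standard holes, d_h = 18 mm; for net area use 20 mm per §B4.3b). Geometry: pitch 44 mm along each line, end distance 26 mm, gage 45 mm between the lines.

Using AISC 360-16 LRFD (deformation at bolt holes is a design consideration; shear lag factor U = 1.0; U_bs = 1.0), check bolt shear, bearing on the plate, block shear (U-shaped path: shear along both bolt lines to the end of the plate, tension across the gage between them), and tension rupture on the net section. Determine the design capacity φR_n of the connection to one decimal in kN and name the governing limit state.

Bolt shear: A_b = π(16)²/4 = 201.06 mm². φR_n = 0.75 × 469 × 201.06 × 4 × 2 = 565.8 kN.
Bearing (8 mm plate, F_u = 450 MPa): end bolts L_c = 26 − 18/2 = 17, R_n = min(1.2×17×8×450, 2.4×16×8×450) = 73.44 kN/bolt; interior L_c = 44 − 18 = 26, R_n = 112.32 kN/bolt. φR_n = 0.75 × (2×73.44 + 2×112.32) = 278.6 kN.
Block shear: shear path 2×[26+1×44] = 2×70 mm, A_gv = 1120, A_nv = 2×(70 − 1.5×20)×8 = 640 mm²; tension across gage: (45 − 1×20)×8 = 200 mm². R_n = min(0.6×450×640, 0.6×345×1120) + 1.0×450×200 = min(172.8, 231.84) + 90 = 262.8 kN. φR_n = 0.75 × 262.8 = 197.1 kN.
Tension rupture (net): A_n = (119 − 2×20)×8 = 632 mm² (U = 1.0, A_e = A_n). φR_n = 0.75 × 450 × 632 = 213.3 kN.
Governing: min(565.8, 278.6, 197.1, 213.3) = 197.1 kN → block shear.

197.1 kN (block shear governs)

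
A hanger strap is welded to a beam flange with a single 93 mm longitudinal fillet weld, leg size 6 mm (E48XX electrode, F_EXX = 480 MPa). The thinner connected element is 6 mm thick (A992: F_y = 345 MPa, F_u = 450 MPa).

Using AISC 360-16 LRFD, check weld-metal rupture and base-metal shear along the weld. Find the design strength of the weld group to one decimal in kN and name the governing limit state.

85.2 kN (weld metal governs)

Weld metal: throat = 0.707×6 = 4.242 mm, L = 93 mm. φR_n = 0.75 × 0.6 × 480 × 4.242 × 93 = 85.2 kN.
Base metal shear (6 mm plate): yield φR_n = 1.0×0.6×345×6×93 = 115.5 kN; rupture φR_n = 0.75×0.6×450×6×93 = 113.0 kN; take 113.0 kN (rupture).
Governing: min(85.2, 113.0) = 85.2 kN → weld metal.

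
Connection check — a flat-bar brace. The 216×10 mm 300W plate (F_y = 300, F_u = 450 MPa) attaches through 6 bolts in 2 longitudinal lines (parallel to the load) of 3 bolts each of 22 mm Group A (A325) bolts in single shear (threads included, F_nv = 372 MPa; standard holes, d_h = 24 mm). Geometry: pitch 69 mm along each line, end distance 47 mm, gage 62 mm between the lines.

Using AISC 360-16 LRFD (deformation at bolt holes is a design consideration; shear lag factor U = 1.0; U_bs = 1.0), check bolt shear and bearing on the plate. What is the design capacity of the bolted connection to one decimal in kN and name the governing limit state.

636.3 kN (bolt shear governs)

Bolt shear: A_b = π(22)²/4 = 380.13 mm². φR_n = 0.75 × 372 × 380.13 × 6 × 1 = 636.3 kN.
Bearing (10 mm plate, F_u = 450 MPa): end bolts L_c = 47 − 24/2 = 35, R_n = min(1.2×35×10×450, 2.4×22×10×450) = 189 kN/bolt; interior L_c = 69 − 24 = 45, R_n = 237.6 kN/bolt. φR_n = 0.75 × (2×189 + 4×237.6) = 996.3 kN.
Governing: min(636.3, 996.3) = 636.3 kN → bolt shear.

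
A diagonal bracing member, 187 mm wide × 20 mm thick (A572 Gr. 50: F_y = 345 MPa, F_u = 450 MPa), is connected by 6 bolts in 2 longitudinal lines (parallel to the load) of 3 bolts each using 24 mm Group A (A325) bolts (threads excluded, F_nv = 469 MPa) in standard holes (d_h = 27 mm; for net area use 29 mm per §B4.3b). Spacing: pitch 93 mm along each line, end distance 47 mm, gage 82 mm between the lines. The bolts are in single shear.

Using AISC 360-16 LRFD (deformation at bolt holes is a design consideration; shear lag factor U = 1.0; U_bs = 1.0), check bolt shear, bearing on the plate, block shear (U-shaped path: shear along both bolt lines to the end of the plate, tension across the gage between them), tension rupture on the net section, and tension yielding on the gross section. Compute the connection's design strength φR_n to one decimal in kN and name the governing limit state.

870.8 kN (net-section rupture governs)

Bolt shear: A_b = π(24)²/4 = 452.39 mm². φR_n = 0.75 × 469 × 452.39 × 6 × 1 = 954.8 kN.
Bearing (20 mm plate, F_u = 450 MPa): end bolts L_c = 47 − 27/2 = 33.5, R_n = min(1.2×33.5×20×450, 2.4×24×20×450) = 361.8 kN/bolt; interior L_c = 93 − 27 = 66, R_n = 518.4 kN/bolt. φR_n = 0.75 × (2×361.8 + 4×518.4) = 2097.9 kN.
Block shear: shear path 2×[47+2×93] = 2×233 mm, A_gv = 9320, A_nv = 2×(233 − 2.5×29)×20 = 6420 mm²; tension across gage: (82 − 1×29)×20 = 1060 mm². R_n = min(0.6×450×6420, 0.6×345×9320) + 1.0×450×1060 = min(1733.4, 1929.2) + 477 = 2210.4 kN. φR_n = 0.75 × 2210.4 = 1657.8 kN.
Tension rupture (net): A_n = (187 − 2×29)×20 = 2580 mm² (U = 1.0, A_e = A_n). φR_n = 0.75 × 450 × 2580 = 870.8 kN.
Tension yield (gross): A_g = 187×20 = 3740 mm². φR_n = 0.90 × 345 × 3740 = 1161.3 kN.
Governing: min(954.8, 2097.9, 1657.8, 870.8, 1161.3) = 870.8 kN → net-section rupture.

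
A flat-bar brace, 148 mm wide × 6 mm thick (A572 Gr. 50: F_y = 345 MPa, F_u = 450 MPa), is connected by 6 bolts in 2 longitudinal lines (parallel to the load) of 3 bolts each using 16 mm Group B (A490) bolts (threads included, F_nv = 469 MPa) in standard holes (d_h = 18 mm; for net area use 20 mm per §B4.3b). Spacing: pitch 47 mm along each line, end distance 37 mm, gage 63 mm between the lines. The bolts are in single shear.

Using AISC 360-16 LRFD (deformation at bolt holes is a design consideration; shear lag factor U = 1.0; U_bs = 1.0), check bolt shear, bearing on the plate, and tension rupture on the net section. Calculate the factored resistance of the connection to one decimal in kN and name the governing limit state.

218.7 kN (net-section rupture governs)

Bolt shear: A_b = π(16)²/4 = 201.06 mm². φR_n = 0.75 × 469 × 201.06 × 6 × 1 = 424.3 kN.
Bearing (6 mm plate, F_u = 450 MPa): end bolts L_c = 37 − 18/2 = 28, R_n = min(1.2×28×6×450, 2.4×16×6×450) = 90.72 kN/bolt; interior L_c = 47 − 18 = 29, R_n = 93.96 kN/bolt. φR_n = 0.75 × (2×90.72 + 4×93.96) = 418.0 kN.
Tension rupture (net): A_n = (148 − 2×20)×6 = 648 mm² (U = 1.0, A_e = A_n). φR_n = 0.75 × 450 × 648 = 218.7 kN.
Governing: min(424.3, 418.0, 218.7) = 218.7 kN → net-section rupture.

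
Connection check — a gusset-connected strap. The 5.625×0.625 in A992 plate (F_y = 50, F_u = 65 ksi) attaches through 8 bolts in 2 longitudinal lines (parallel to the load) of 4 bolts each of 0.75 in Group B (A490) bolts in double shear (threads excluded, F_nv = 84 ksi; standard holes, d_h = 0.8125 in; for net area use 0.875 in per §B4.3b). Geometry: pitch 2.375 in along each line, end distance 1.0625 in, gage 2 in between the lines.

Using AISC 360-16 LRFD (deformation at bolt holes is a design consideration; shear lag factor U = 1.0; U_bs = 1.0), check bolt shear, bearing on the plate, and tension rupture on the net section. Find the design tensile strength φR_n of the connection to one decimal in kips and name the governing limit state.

118.1 kips (net-section rupture governs)

Bolt shear: A_b = π(0.75)²/4 = 0.44179 in². φR_n = 0.75 × 84 × 0.44179 × 8 × 2 = 445.3 kips.
Bearing (0.625 in plate, F_u = 65 ksi): end bolts L_c = 1.0625 − 0.8125/2 = 0.65625, R_n = min(1.2×0.65625×0.625×65, 2.4×0.75×0.625×65) = 31.992 kips/bolt; interior L_c = 2.375 − 0.8125 = 1.5625, R_n = 73.125 kips/bolt. φR_n = 0.75 × (2×31.992 + 6×73.125) = 377.1 kips.
Tension rupture (net): A_n = (5.625 − 2×0.875)×0.625 = 2.4219 in² (U = 1.0, A_e = A_n). φR_n = 0.75 × 65 × 2.4219 = 118.1 kips.
Governing: min(445.3, 377.1, 118.1) = 118.1 kips → net-section rupture.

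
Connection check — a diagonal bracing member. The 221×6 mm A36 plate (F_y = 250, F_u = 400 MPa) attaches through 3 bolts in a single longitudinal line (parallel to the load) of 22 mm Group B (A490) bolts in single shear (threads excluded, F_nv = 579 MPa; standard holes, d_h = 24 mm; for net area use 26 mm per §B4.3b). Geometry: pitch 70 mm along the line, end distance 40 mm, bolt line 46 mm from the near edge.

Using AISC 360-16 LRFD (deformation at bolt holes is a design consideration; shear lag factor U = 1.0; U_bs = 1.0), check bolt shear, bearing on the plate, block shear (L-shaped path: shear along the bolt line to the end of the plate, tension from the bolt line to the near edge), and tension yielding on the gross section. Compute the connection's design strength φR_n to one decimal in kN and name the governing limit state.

180.9 kN (block shear governs)

Bolt shear: A_b = π(22)²/4 = 380.13 mm². φR_n = 0.75 × 579 × 380.13 × 3 × 1 = 495.2 kN.
Bearing (6 mm plate, F_u = 400 MPa): end bolts L_c = 40 − 24/2 = 28, R_n = min(1.2×28×6×400, 2.4×22×6×400) = 80.64 kN/bolt; interior L_c = 70 − 24 = 46, R_n = 126.72 kN/bolt. φR_n = 0.75 × (1×80.64 + 2×126.72) = 250.6 kN.
Block shear: shear path 1×[40+2×70] = 1×180 mm, A_gv = 1080, A_nv = 1×(180 − 2.5×26)×6 = 690 mm²; tension to near edge: (46 − 0.5×26)×6 = 198 mm². R_n = min(0.6×400×690, 0.6×250×1080) + 1.0×400×198 = min(165.6, 162) + 79.2 = 241.2 kN. φR_n = 0.75 × 241.2 = 180.9 kN.
Tension yield (gross): A_g = 221×6 = 1326 mm². φR_n = 0.90 × 250 × 1326 = 298.4 kN.
Governing: min(495.2, 250.6, 180.9, 298.4) = 180.9 kN → block shear.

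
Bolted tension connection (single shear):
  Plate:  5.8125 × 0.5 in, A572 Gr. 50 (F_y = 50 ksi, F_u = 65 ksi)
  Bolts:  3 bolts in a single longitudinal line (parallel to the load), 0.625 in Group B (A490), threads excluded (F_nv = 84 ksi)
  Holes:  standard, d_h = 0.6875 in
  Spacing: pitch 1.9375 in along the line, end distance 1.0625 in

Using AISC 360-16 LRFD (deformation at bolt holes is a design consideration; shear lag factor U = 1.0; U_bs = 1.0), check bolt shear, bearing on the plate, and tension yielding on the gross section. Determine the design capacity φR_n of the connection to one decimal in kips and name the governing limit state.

58.0 kips (bolt shear governs)

Bolt shear: A_b = π(0.625)²/4 = 0.3068 in². φR_n = 0.75 × 84 × 0.3068 × 3 × 1 = 58.0 kips.
Bearing (0.5 in plate, F_u = 65 ksi): end bolts L_c = 1.0625 − 0.6875/2 = 0.71875, R_n = min(1.2×0.71875×0.5×65, 2.4×0.625×0.5×65) = 28.031 kips/bolt; interior L_c = 1.9375 − 0.6875 = 1.25, R_n = 48.75 kips/bolt. φR_n = 0.75 × (1×28.031 + 2×48.75) = 94.1 kips.
Tension yield (gross): A_g = 5.8125×0.5 = 2.9063 in². φR_n = 0.90 × 50 × 2.9063 = 130.8 kips.
Governing: min(58.0, 94.1, 130.8) = 58.0 kips → bolt shear.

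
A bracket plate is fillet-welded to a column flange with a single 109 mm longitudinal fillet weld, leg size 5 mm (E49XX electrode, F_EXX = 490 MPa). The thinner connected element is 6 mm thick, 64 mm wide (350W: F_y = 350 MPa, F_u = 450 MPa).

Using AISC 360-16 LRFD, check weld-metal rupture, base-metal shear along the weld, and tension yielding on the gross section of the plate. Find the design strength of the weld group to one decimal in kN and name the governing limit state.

85.0 kN (weld metal governs)

Weld metal: throat = 0.707×5 = 3.535 mm, L = 109 mm. φR_n = 0.75 × 0.6 × 490 × 3.535 × 109 = 85.0 kN.
Base metal shear (6 mm plate): yield φR_n = 1.0×0.6×350×6×109 = 137.3 kN; rupture φR_n = 0.75×0.6×450×6×109 = 132.4 kN; take 132.4 kN (rupture).
Tension yield (gross): A_g = 64×6 = 384 mm². φR_n = 0.90 × 350 × 384 = 121.0 kN.
Governing: min(85.0, 132.4, 121.0) = 85.0 kN → weld metal.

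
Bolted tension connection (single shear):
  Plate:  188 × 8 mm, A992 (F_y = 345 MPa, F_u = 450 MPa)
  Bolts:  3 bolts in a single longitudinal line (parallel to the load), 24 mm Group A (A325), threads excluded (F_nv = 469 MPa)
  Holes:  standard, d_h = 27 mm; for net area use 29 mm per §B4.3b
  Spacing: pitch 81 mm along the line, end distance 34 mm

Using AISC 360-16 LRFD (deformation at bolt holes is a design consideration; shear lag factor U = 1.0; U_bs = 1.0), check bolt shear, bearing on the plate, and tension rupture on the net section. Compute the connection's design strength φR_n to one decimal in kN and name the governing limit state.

Bolt shear: A_b = π(24)²/4 = 452.39 mm². φR_n = 0.75 × 469 × 452.39 × 3 × 1 = 477.4 kN.
Bearing (8 mm plate, F_u = 450 MPa): end bolts L_c = 34 − 27/2 = 20.5, R_n = min(1.2×20.5×8×450, 2.4×24×8×450) = 88.56 kN/bolt; interior L_c = 81 − 27 = 54, R_n = 207.36 kN/bolt. φR_n = 0.75 × (1×88.56 + 2×207.36) = 377.5 kN.
Tension rupture (net): A_n = (188 − 1×29)×8 = 1272 mm² (U = 1.0, A_e = A_n). φR_n = 0.75 × 450 × 1272 = 429.3 kN.
Governing: min(477.4, 377.5, 429.3) = 377.5 kN → bearing.

377.5 kN (bearing governs)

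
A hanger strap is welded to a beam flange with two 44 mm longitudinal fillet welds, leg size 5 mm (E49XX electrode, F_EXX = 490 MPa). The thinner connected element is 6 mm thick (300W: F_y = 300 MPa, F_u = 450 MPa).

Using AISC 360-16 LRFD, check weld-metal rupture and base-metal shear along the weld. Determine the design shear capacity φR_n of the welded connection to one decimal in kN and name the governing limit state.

68.6 kN (weld metal governs)

Weld metal: throat = 0.707×5 = 3.535 mm, L = 2×44 = 88 mm. φR_n = 0.75 × 0.6 × 490 × 3.535 × 88 = 68.6 kN.
Base metal shear (6 mm plate): yield φR_n = 1.0×0.6×300×6×88 = 95.0 kN; rupture φR_n = 0.75×0.6×450×6×88 = 106.9 kN; take 95.0 kN (yield).
Governing: min(68.6, 95.0) = 68.6 kN → weld metal.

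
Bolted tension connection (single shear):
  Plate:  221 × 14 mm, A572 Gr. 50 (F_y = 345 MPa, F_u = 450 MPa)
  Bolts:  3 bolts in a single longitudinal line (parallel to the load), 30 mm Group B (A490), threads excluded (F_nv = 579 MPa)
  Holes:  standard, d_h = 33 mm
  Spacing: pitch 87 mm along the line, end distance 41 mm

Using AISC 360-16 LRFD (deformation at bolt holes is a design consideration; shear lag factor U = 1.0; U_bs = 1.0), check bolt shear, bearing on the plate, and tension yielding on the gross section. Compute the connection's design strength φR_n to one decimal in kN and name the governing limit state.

751.3 kN (bearing governs)

Bolt shear: A_b = π(30)²/4 = 706.86 mm². φR_n = 0.75 × 579 × 706.86 × 3 × 1 = 920.9 kN.
Bearing (14 mm plate, F_u = 450 MPa): end bolts L_c = 41 − 33/2 = 24.5, R_n = min(1.2×24.5×14×450, 2.4×30×14×450) = 185.22 kN/bolt; interior L_c = 87 − 33 = 54, R_n = 408.24 kN/bolt. φR_n = 0.75 × (1×185.22 + 2×408.24) = 751.3 kN.
Tension yield (gross): A_g = 221×14 = 3094 mm². φR_n = 0.90 × 345 × 3094 = 960.7 kN.
Governing: min(920.9, 751.3, 960.7) = 751.3 kN → bearing.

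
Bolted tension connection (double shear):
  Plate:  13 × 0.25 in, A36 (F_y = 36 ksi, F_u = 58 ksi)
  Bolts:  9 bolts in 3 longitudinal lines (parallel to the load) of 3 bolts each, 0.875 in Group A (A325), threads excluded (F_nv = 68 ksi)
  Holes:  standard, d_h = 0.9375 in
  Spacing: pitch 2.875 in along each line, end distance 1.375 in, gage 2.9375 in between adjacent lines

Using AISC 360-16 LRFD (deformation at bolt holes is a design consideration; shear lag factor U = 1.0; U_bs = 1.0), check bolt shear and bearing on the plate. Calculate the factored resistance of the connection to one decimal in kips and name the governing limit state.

Bolt shear: A_b = π(0.875)²/4 = 0.60132 in². φR_n = 0.75 × 68 × 0.60132 × 9 × 2 = 552.0 kips.
Bearing (0.25 in plate, F_u = 58 ksi): end bolts L_c = 1.375 − 0.9375/2 = 0.90625, R_n = min(1.2×0.90625×0.25×58, 2.4×0.875×0.25×58) = 15.769 kips/bolt; interior L_c = 2.875 − 0.9375 = 1.9375, R_n = 30.45 kips/bolt. φR_n = 0.75 × (3×15.769 + 6×30.45) = 172.5 kips.
Governing: min(552.0, 172.5) = 172.5 kips → bearing.

172.5 kips (bearing governs)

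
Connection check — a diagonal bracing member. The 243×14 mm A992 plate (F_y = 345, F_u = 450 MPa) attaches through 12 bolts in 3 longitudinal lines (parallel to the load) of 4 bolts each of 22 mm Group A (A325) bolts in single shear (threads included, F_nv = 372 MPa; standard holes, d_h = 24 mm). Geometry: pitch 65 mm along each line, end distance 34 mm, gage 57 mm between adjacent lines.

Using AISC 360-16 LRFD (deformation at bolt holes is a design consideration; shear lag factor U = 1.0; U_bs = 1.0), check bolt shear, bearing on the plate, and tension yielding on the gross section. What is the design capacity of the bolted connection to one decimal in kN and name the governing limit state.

1056.3 kN (gross-section yield governs)

Bolt shear: A_b = π(22)²/4 = 380.13 mm². φR_n = 0.75 × 372 × 380.13 × 12 × 1 = 1272.7 kN.
Bearing (14 mm plate, F_u = 450 MPa): end bolts L_c = 34 − 24/2 = 22, R_n = min(1.2×22×14×450, 2.4×22×14×450) = 166.32 kN/bolt; interior L_c = 65 − 24 = 41, R_n = 309.96 kN/bolt. φR_n = 0.75 × (3×166.32 + 9×309.96) = 2466.5 kN.
Tension yield (gross): A_g = 243×14 = 3402 mm². φR_n = 0.90 × 345 × 3402 = 1056.3 kN.
Governing: min(1272.7, 2466.5, 1056.3) = 1056.3 kN → gross-section yield.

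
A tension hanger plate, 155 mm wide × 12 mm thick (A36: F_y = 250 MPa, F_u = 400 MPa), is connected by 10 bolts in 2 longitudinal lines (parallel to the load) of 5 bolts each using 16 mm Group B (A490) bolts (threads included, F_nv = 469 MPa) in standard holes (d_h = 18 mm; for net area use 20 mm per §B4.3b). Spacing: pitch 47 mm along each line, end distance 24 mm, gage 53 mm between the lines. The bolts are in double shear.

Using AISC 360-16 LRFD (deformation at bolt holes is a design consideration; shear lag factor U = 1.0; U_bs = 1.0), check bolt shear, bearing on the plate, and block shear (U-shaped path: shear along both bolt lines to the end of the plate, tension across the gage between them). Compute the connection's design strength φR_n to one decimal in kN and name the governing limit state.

Bolt shear: A_b = π(16)²/4 = 201.06 mm². φR_n = 0.75 × 469 × 201.06 × 10 × 2 = 1414.5 kN.
Bearing (12 mm plate, F_u = 400 MPa): end bolts L_c = 24 − 18/2 = 15, R_n = min(1.2×15×12×400, 2.4×16×12×400) = 86.4 kN/bolt; interior L_c = 47 − 18 = 29, R_n = 167.04 kN/bolt. φR_n = 0.75 × (2×86.4 + 8×167.04) = 1131.8 kN.
Block shear: shear path 2×[24+4×47] = 2×212 mm, A_gv = 5088, A_nv = 2×(212 − 4.5×20)×12 = 2928 mm²; tension across gage: (53 − 1×20)×12 = 396 mm². R_n = min(0.6×400×2928, 0.6×250×5088) + 1.0×400×396 = min(702.72, 763.2) + 158.4 = 861.12 kN. φR_n = 0.75 × 861.12 = 645.8 kN.
Governing: min(1414.5, 1131.8, 645.8) = 645.8 kN → block shear.

645.8 kN (block shear governs)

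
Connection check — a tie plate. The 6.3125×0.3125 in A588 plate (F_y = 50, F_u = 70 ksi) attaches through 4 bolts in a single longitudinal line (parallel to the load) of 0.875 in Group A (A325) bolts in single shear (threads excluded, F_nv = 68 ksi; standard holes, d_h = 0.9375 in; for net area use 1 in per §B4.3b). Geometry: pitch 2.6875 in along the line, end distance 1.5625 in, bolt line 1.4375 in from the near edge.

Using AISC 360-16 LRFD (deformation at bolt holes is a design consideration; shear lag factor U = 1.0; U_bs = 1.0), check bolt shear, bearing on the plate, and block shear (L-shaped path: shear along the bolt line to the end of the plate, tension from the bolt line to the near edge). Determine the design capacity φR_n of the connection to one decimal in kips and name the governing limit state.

75.7 kips (block shear governs)

Bolt shear: A_b = π(0.875)²/4 = 0.60132 in². φR_n = 0.75 × 68 × 0.60132 × 4 × 1 = 122.7 kips.
Bearing (0.3125 in plate, F_u = 70 ksi): end bolts L_c = 1.5625 − 0.9375/2 = 1.09375, R_n = min(1.2×1.09375×0.3125×70, 2.4×0.875×0.3125×70) = 28.711 kips/bolt; interior L_c = 2.6875 − 0.9375 = 1.75, R_n = 45.938 kips/bolt. φR_n = 0.75 × (1×28.711 + 3×45.938) = 124.9 kips.
Block shear: shear path 1×[1.5625+3×2.6875] = 1×9.625 in, A_gv = 3.0078, A_nv = 1×(9.625 − 3.5×1)×0.3125 = 1.9141 in²; tension to near edge: (1.4375 − 0.5×1)×0.3125 = 0.29297 in². R_n = min(0.6×70×1.9141, 0.6×50×3.0078) + 1.0×70×0.29297 = min(80.392, 90.234) + 20.508 = 100.9 kips. φR_n = 0.75 × 100.9 = 75.7 kips.
Governing: min(122.7, 124.9, 75.7) = 75.7 kips → block shear.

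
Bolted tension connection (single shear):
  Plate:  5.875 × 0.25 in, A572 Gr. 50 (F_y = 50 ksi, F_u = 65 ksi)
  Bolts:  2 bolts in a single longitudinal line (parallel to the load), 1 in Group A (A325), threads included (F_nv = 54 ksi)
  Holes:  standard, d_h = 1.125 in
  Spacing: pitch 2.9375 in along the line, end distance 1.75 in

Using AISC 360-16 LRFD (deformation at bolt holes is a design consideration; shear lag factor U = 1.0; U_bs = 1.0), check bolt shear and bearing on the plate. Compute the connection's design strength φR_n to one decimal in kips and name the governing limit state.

Bolt shear: A_b = π(1)²/4 = 0.7854 in². φR_n = 0.75 × 54 × 0.7854 × 2 × 1 = 63.6 kips.
Bearing (0.25 in plate, F_u = 65 ksi): end bolts L_c = 1.75 − 1.125/2 = 1.1875, R_n = min(1.2×1.1875×0.25×65, 2.4×1×0.25×65) = 23.156 kips/bolt; interior L_c = 2.9375 − 1.125 = 1.8125, R_n = 35.344 kips/bolt. φR_n = 0.75 × (1×23.156 + 1×35.344) = 43.9 kips.
Governing: min(63.6, 43.9) = 43.9 kips → bearing.

43.9 kips (bearing governs)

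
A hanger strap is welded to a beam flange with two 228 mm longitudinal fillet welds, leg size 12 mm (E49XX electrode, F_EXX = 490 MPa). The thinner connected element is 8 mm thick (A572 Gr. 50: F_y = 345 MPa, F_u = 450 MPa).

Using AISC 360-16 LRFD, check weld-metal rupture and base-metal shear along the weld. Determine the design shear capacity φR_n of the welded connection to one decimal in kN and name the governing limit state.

738.7 kN (base-metal shear governs)

Weld metal: throat = 0.707×12 = 8.484 mm, L = 2×228 = 456 mm. φR_n = 0.75 × 0.6 × 490 × 8.484 × 456 = 853.0 kN.
Base metal shear (8 mm plate): yield φR_n = 1.0×0.6×345×8×456 = 755.1 kN; rupture φR_n = 0.75×0.6×450×8×456 = 738.7 kN; take 738.7 kN (rupture).
Governing: min(853.0, 738.7) = 738.7 kN → base-metal shear.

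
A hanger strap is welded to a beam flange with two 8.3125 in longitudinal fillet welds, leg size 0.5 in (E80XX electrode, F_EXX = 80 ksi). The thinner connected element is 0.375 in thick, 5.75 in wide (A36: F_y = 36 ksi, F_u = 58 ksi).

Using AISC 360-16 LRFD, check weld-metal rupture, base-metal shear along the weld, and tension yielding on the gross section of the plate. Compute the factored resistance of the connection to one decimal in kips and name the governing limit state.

69.9 kips (gross-section yield governs)

Weld metal: throat = 0.707×0.5 = 0.3535 in, L = 2×8.3125 = 16.625 in. φR_n = 0.75 × 0.6 × 80 × 0.3535 × 16.625 = 211.6 kips.
Base metal shear (0.375 in plate): yield φR_n = 1.0×0.6×36×0.375×16.625 = 134.7 kips; rupture φR_n = 0.75×0.6×58×0.375×16.625 = 162.7 kips; take 134.7 kips (yield).
Tension yield (gross): A_g = 5.75×0.375 = 2.1563 in². φR_n = 0.90 × 36 × 2.1563 = 69.9 kips.
Governing: min(211.6, 134.7, 69.9) = 69.9 kips → gross-section yield.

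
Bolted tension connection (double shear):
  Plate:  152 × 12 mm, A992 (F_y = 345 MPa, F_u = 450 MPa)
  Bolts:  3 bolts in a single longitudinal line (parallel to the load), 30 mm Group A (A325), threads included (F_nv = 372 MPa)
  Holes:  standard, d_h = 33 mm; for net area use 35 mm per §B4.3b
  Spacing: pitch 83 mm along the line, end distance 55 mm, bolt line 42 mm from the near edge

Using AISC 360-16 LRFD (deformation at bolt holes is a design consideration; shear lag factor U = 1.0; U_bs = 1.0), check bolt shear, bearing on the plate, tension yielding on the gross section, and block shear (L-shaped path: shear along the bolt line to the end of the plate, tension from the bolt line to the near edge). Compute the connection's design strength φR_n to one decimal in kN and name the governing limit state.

Bolt shear: A_b = π(30)²/4 = 706.86 mm². φR_n = 0.75 × 372 × 706.86 × 3 × 2 = 1183.3 kN.
Bearing (12 mm plate, F_u = 450 MPa): end bolts L_c = 55 − 33/2 = 38.5, R_n = min(1.2×38.5×12×450, 2.4×30×12×450) = 249.48 kN/bolt; interior L_c = 83 − 33 = 50, R_n = 324 kN/bolt. φR_n = 0.75 × (1×249.48 + 2×324) = 673.1 kN.
Tension yield (gross): A_g = 152×12 = 1824 mm². φR_n = 0.90 × 345 × 1824 = 566.4 kN.
Block shear: shear path 1×[55+2×83] = 1×221 mm, A_gv = 2652, A_nv = 1×(221 − 2.5×35)×12 = 1602 mm²; tension to near edge: (42 − 0.5×35)×12 = 294 mm². R_n = min(0.6×450×1602, 0.6×345×2652) + 1.0×450×294 = min(432.54, 548.96) + 132.3 = 564.84 kN. φR_n = 0.75 × 564.84 = 423.6 kN.
Governing: min(1183.3, 673.1, 566.4, 423.6) = 423.6 kN → block shear.

423.6 kN (block shear governs)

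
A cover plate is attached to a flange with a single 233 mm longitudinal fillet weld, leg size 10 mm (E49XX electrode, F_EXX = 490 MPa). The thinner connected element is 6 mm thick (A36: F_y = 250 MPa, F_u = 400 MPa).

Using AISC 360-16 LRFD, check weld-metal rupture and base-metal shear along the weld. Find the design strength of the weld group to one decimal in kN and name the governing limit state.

209.7 kN (base-metal shear governs)

Weld metal: throat = 0.707×10 = 7.07 mm, L = 233 mm. φR_n = 0.75 × 0.6 × 490 × 7.07 × 233 = 363.2 kN.
Base metal shear (6 mm plate): yield φR_n = 1.0×0.6×250×6×233 = 209.7 kN; rupture φR_n = 0.75×0.6×400×6×233 = 251.6 kN; take 209.7 kN (yield).
Governing: min(363.2, 209.7) = 209.7 kN → base-metal shear.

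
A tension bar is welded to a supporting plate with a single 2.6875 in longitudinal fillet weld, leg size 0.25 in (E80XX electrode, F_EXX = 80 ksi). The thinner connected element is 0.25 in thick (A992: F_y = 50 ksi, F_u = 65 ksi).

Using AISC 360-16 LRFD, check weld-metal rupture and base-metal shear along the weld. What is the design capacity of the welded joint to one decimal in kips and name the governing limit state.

17.1 kips (weld metal governs)

Weld metal: throat = 0.707×0.25 = 0.17675 in, L = 2.6875 in. φR_n = 0.75 × 0.6 × 80 × 0.17675 × 2.6875 = 17.1 kips.
Base metal shear (0.25 in plate): yield φR_n = 1.0×0.6×50×0.25×2.6875 = 20.2 kips; rupture φR_n = 0.75×0.6×65×0.25×2.6875 = 19.7 kips; take 19.7 kips (rupture).
Governing: min(17.1, 19.7) = 17.1 kips → weld metal.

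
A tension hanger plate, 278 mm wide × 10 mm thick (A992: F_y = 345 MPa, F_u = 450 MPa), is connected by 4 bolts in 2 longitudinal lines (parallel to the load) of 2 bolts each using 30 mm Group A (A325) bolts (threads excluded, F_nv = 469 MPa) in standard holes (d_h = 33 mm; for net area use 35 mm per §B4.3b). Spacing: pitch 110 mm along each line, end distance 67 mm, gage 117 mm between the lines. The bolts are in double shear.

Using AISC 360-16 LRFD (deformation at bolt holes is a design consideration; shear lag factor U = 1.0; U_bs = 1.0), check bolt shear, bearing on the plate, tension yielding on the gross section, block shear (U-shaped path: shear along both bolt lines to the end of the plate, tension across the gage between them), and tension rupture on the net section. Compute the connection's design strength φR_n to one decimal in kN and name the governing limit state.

702.0 kN (net-section rupture governs)

Bolt shear: A_b = π(30)²/4 = 706.86 mm². φR_n = 0.75 × 469 × 706.86 × 4 × 2 = 1989.1 kN.
Bearing (10 mm plate, F_u = 450 MPa): end bolts L_c = 67 − 33/2 = 50.5, R_n = min(1.2×50.5×10×450, 2.4×30×10×450) = 272.7 kN/bolt; interior L_c = 110 − 33 = 77, R_n = 324 kN/bolt. φR_n = 0.75 × (2×272.7 + 2×324) = 895.1 kN.
Tension yield (gross): A_g = 278×10 = 2780 mm². φR_n = 0.90 × 345 × 2780 = 863.2 kN.
Block shear: shear path 2×[67+1×110] = 2×177 mm, A_gv = 3540, A_nv = 2×(177 − 1.5×35)×10 = 2490 mm²; tension across gage: (117 − 1×35)×10 = 820 mm². R_n = min(0.6×450×2490, 0.6×345×3540) + 1.0×450×820 = min(672.3, 732.78) + 369 = 1041.3 kN. φR_n = 0.75 × 1041.3 = 781.0 kN.
Tension rupture (net): A_n = (278 − 2×35)×10 = 2080 mm² (U = 1.0, A_e = A_n). φR_n = 0.75 × 450 × 2080 = 702.0 kN.
Governing: min(1989.1, 895.1, 863.2, 781.0, 702.0) = 702.0 kN → net-section rupture.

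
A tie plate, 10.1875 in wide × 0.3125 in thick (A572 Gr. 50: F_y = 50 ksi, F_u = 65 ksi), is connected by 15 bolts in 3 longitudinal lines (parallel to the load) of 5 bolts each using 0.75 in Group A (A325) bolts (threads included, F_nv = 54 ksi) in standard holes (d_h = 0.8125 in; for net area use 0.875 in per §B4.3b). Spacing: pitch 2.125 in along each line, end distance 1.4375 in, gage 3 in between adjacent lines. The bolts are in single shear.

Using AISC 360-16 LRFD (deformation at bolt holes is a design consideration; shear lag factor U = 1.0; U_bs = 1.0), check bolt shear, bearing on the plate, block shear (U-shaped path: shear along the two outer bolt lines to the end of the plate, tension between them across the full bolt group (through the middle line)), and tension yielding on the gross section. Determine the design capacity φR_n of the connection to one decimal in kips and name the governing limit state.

143.3 kips (gross-section yield governs)

Bolt shear: A_b = π(0.75)²/4 = 0.44179 in². φR_n = 0.75 × 54 × 0.44179 × 15 × 1 = 268.4 kips.
Bearing (0.3125 in plate, F_u = 65 ksi): end bolts L_c = 1.4375 − 0.8125/2 = 1.03125, R_n = min(1.2×1.03125×0.3125×65, 2.4×0.75×0.3125×65) = 25.137 kips/bolt; interior L_c = 2.125 − 0.8125 = 1.3125, R_n = 31.992 kips/bolt. φR_n = 0.75 × (3×25.137 + 12×31.992) = 344.5 kips.
Block shear: shear path 2×[1.4375+4×2.125] = 2×9.9375 in, A_gv = 6.2109, A_nv = 2×(9.9375 − 4.5×0.875)×0.3125 = 3.75 in²; tension across gage: (6 − 2×0.875)×0.3125 = 1.3281 in². R_n = min(0.6×65×3.75, 0.6×50×6.2109) + 1.0×65×1.3281 = min(146.25, 186.33) + 86.327 = 232.58 kips. φR_n = 0.75 × 232.58 = 174.4 kips.
Tension yield (gross): A_g = 10.1875×0.3125 = 3.1836 in². φR_n = 0.90 × 50 × 3.1836 = 143.3 kips.
Governing: min(268.4, 344.5, 174.4, 143.3) = 143.3 kips → gross-section yield.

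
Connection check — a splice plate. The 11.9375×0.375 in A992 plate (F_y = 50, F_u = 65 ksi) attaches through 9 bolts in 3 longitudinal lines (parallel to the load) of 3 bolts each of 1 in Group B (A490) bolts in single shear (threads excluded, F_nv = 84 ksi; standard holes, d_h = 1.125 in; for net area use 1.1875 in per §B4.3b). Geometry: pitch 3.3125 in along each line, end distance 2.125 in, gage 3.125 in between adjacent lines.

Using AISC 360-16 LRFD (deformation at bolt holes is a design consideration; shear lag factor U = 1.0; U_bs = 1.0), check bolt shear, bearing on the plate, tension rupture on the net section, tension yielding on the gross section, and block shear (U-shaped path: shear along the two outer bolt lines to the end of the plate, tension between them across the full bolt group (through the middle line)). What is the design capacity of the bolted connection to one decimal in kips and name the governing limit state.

Bolt shear: A_b = π(1)²/4 = 0.7854 in². φR_n = 0.75 × 84 × 0.7854 × 9 × 1 = 445.3 kips.
Bearing (0.375 in plate, F_u = 65 ksi): end bolts L_c = 2.125 − 1.125/2 = 1.5625, R_n = min(1.2×1.5625×0.375×65, 2.4×1×0.375×65) = 45.703 kips/bolt; interior L_c = 3.3125 − 1.125 = 2.1875, R_n = 58.5 kips/bolt. φR_n = 0.75 × (3×45.703 + 6×58.5) = 366.1 kips.
Tension rupture (net): A_n = (11.9375 − 3×1.1875)×0.375 = 3.1406 in² (U = 1.0, A_e = A_n). φR_n = 0.75 × 65 × 3.1406 = 153.1 kips.
Tension yield (gross): A_g = 11.9375×0.375 = 4.4766 in². φR_n = 0.90 × 50 × 4.4766 = 201.4 kips.
Block shear: shear path 2×[2.125+2×3.3125] = 2×8.75 in, A_gv = 6.5625, A_nv = 2×(8.75 − 2.5×1.1875)×0.375 = 4.3359 in²; tension across gage: (6.25 − 2×1.1875)×0.375 = 1.4531 in². R_n = min(0.6×65×4.3359, 0.6×50×6.5625) + 1.0×65×1.4531 = min(169.1, 196.88) + 94.452 = 263.55 kips. φR_n = 0.75 × 263.55 = 197.7 kips.
Governing: min(445.3, 366.1, 153.1, 201.4, 197.7) = 153.1 kips → net-section rupture.

153.1 kips (net-section rupture governs)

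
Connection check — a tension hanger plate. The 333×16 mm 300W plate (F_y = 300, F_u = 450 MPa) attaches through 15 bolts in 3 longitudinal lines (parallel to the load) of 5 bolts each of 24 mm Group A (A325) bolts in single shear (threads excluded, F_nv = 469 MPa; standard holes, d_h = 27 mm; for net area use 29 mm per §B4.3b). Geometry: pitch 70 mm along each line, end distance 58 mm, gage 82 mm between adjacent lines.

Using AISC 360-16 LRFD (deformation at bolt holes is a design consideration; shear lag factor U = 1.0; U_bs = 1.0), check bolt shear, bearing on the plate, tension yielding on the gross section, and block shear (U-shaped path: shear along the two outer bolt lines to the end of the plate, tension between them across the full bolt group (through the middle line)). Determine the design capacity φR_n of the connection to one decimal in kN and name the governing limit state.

Bolt shear: A_b = π(24)²/4 = 452.39 mm². φR_n = 0.75 × 469 × 452.39 × 15 × 1 = 2386.9 kN.
Bearing (16 mm plate, F_u = 450 MPa): end bolts L_c = 58 − 27/2 = 44.5, R_n = min(1.2×44.5×16×450, 2.4×24×16×450) = 384.48 kN/bolt; interior L_c = 70 − 27 = 43, R_n = 371.52 kN/bolt. φR_n = 0.75 × (3×384.48 + 12×371.52) = 4208.8 kN.
Tension yield (gross): A_g = 333×16 = 5328 mm². φR_n = 0.90 × 300 × 5328 = 1438.6 kN.
Block shear: shear path 2×[58+4×70] = 2×338 mm, A_gv = 10816, A_nv = 2×(338 − 4.5×29)×16 = 6640 mm²; tension across gage: (164 − 2×29)×16 = 1696 mm². R_n = min(0.6×450×6640, 0.6×300×10816) + 1.0×450×1696 = min(1792.8, 1946.9) + 763.2 = 2556 kN. φR_n = 0.75 × 2556 = 1917.0 kN.
Governing: min(2386.9, 4208.8, 1438.6, 1917.0) = 1438.6 kN → gross-section yield.

1438.6 kN (gross-section yield governs)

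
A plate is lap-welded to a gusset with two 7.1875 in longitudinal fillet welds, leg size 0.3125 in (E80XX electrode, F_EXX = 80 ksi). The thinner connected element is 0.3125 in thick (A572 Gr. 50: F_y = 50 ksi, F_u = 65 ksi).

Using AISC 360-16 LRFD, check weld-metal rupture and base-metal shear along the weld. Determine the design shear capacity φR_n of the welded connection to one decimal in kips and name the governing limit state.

Weld metal: throat = 0.707×0.3125 = 0.22094 in, L = 2×7.1875 = 14.375 in. φR_n = 0.75 × 0.6 × 80 × 0.22094 × 14.375 = 114.3 kips.
Base metal shear (0.3125 in plate): yield φR_n = 1.0×0.6×50×0.3125×14.375 = 134.8 kips; rupture φR_n = 0.75×0.6×65×0.3125×14.375 = 131.4 kips; take 131.4 kips (rupture).
Governing: min(114.3, 131.4) = 114.3 kips → weld metal.

114.3 kips (weld metal governs)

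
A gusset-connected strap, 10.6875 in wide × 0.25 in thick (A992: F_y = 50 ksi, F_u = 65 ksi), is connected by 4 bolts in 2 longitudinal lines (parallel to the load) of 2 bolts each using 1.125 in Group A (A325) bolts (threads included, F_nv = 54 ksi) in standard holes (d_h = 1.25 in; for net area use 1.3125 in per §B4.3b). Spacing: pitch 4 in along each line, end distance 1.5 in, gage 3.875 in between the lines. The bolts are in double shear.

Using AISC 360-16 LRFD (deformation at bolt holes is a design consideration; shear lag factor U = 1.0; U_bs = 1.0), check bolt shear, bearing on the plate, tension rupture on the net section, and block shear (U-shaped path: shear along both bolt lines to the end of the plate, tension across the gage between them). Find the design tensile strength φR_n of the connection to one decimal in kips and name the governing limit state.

Bolt shear: A_b = π(1.125)²/4 = 0.99402 in². φR_n = 0.75 × 54 × 0.99402 × 4 × 2 = 322.1 kips.
Bearing (0.25 in plate, F_u = 65 ksi): end bolts L_c = 1.5 − 1.25/2 = 0.875, R_n = min(1.2×0.875×0.25×65, 2.4×1.125×0.25×65) = 17.063 kips/bolt; interior L_c = 4 − 1.25 = 2.75, R_n = 43.875 kips/bolt. φR_n = 0.75 × (2×17.063 + 2×43.875) = 91.4 kips.
Tension rupture (net): A_n = (10.6875 − 2×1.3125)×0.25 = 2.0156 in² (U = 1.0, A_e = A_n). φR_n = 0.75 × 65 × 2.0156 = 98.3 kips.
Block shear: shear path 2×[1.5+1×4] = 2×5.5 in, A_gv = 2.75, A_nv = 2×(5.5 − 1.5×1.3125)×0.25 = 1.7656 in²; tension across gage: (3.875 − 1×1.3125)×0.25 = 0.64063 in². R_n = min(0.6×65×1.7656, 0.6×50×2.75) + 1.0×65×0.64063 = min(68.858, 82.5) + 41.641 = 110.5 kips. φR_n = 0.75 × 110.5 = 82.9 kips.
Governing: min(322.1, 91.4, 98.3, 82.9) = 82.9 kips → block shear.

82.9 kips (block shear governs)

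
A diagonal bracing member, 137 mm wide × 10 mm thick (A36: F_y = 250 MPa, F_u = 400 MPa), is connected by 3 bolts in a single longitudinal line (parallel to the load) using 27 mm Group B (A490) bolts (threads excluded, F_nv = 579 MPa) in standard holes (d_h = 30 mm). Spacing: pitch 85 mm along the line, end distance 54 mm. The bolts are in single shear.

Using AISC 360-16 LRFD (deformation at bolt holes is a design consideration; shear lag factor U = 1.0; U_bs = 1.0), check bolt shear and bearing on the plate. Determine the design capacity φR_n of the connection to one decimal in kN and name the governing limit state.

Bolt shear: A_b = π(27)²/4 = 572.56 mm². φR_n = 0.75 × 579 × 572.56 × 3 × 1 = 745.9 kN.
Bearing (10 mm plate, F_u = 400 MPa): end bolts L_c = 54 − 30/2 = 39, R_n = min(1.2×39×10×400, 2.4×27×10×400) = 187.2 kN/bolt; interior L_c = 85 − 30 = 55, R_n = 259.2 kN/bolt. φR_n = 0.75 × (1×187.2 + 2×259.2) = 529.2 kN.
Governing: min(745.9, 529.2) = 529.2 kN → bearing.

529.2 kN (bearing governs)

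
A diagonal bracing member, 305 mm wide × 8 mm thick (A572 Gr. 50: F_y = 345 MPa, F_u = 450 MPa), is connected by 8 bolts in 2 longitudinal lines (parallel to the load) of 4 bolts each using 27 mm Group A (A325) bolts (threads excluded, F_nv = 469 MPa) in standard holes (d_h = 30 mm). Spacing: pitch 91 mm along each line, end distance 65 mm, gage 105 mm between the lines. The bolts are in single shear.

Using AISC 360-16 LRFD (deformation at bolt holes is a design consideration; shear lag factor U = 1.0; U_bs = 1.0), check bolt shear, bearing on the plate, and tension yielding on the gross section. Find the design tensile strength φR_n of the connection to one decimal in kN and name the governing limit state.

Bolt shear: A_b = π(27)²/4 = 572.56 mm². φR_n = 0.75 × 469 × 572.56 × 8 × 1 = 1611.2 kN.
Bearing (8 mm plate, F_u = 450 MPa): end bolts L_c = 65 − 30/2 = 50, R_n = min(1.2×50×8×450, 2.4×27×8×450) = 216 kN/bolt; interior L_c = 91 − 30 = 61, R_n = 233.28 kN/bolt. φR_n = 0.75 × (2×216 + 6×233.28) = 1373.8 kN.
Tension yield (gross): A_g = 305×8 = 2440 mm². φR_n = 0.90 × 345 × 2440 = 757.6 kN.
Governing: min(1611.2, 1373.8, 757.6) = 757.6 kN → gross-section yield.

757.6 kN (gross-section yield governs)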